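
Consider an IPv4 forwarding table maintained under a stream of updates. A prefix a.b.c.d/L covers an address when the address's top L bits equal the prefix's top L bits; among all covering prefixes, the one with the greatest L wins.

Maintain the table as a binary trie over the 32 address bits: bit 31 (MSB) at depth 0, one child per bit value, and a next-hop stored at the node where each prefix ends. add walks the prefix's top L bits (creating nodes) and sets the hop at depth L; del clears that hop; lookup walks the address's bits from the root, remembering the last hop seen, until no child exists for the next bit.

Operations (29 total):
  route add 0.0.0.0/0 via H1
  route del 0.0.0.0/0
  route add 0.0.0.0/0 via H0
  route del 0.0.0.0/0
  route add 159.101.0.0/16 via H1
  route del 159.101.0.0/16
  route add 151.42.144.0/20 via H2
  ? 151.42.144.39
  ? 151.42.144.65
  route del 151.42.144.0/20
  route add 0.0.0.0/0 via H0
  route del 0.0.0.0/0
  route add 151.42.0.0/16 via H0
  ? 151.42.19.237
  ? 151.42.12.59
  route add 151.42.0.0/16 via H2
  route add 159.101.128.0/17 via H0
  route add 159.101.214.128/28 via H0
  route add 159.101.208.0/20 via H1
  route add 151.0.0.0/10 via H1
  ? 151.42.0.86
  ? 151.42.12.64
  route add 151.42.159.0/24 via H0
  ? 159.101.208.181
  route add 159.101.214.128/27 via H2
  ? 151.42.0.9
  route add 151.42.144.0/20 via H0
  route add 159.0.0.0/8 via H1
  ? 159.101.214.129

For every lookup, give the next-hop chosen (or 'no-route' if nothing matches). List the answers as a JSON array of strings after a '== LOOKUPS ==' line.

Apply in order:
  + 0.0.0.0/0 (H1) depth=0
  del 0.0.0.0/0 (clear depth 0)
  + 0.0.0.0/0 (H0) depth=0
  del 0.0.0.0/0 (clear depth 0)
  + 159.101.0.0/16 (H1) depth=16
  del 159.101.0.0/16 (clear depth 16)
  + 151.42.144.0/20 (H2) depth=20
  Q 151.42.144.39: descend 10010111001010101001 ; hops seen [H2] ; pick H2
  Q 151.42.144.65: descend 10010111001010101001 ; hops seen [H2] ; pick H2
  del 151.42.144.0/20 (clear depth 20)
  + 0.0.0.0/0 (H0) depth=0
  del 0.0.0.0/0 (clear depth 0)
  + 151.42.0.0/16 (H0) depth=16
  Q 151.42.19.237: descend 1001011100101010 ; hops seen [H0] ; pick H0
  Q 151.42.12.59: descend 1001011100101010 ; hops seen [H0] ; pick H0
  + 151.42.0.0/16 (H2) depth=16
  + 159.101.128.0/17 (H0) depth=17
  + 159.101.214.128/28 (H0) depth=28
  + 159.101.208.0/20 (H1) depth=20
  + 151.0.0.0/10 (H1) depth=10
  Q 151.42.0.86: descend 1001011100101010 ; hops seen [H1,H2] ; pick H2
  Q 151.42.12.64: descend 1001011100101010 ; hops seen [H1,H2] ; pick H2
  + 151.42.159.0/24 (H0) depth=24
  Q 159.101.208.181: descend 100111110110010111010 ; hops seen [H0,H1] ; pick H1
  + 159.101.214.128/27 (H2) depth=27
  Q 151.42.0.9: descend 1001011100101010 ; hops seen [H1,H2] ; pick H2
  + 151.42.144.0/20 (H0) depth=20
  + 159.0.0.0/8 (H1) depth=8
  Q 159.101.214.129: descend 1001111101100101110101101000 ; hops seen [H1,H0,H1,H2,H0] ; pick H0

== LOOKUPS ==
["H2","H2","H0","H0","H2","H2","H1","H2","H0"]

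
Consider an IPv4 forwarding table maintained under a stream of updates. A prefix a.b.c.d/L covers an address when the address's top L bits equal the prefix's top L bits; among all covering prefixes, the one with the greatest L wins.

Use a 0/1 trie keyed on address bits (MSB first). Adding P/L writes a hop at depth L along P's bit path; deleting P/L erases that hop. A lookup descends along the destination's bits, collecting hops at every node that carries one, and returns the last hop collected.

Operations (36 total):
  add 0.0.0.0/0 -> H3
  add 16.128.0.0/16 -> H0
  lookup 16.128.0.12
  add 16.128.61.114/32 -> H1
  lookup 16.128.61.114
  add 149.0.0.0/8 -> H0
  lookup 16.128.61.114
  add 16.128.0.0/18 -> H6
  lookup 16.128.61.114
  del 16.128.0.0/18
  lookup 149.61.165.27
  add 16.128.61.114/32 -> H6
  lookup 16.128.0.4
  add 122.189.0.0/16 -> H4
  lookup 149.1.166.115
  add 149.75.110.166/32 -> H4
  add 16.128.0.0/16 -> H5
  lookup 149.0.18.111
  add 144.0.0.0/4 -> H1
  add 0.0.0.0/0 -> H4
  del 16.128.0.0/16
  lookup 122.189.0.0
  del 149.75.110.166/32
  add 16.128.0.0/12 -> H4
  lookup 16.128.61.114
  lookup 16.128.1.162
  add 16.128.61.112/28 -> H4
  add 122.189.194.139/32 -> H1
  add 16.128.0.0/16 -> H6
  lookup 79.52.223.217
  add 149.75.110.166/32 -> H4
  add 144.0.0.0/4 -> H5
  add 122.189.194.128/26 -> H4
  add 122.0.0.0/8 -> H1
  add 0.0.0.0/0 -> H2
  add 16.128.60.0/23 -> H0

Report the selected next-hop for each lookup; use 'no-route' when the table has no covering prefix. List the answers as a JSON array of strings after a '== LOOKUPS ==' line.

Trace:
  + 0.0.0.0/0 (H3) depth=0
  + 16.128.0.0/16 (H0) depth=16
  lookup 16.128.0.12: bits 0001000010000000 walk d0:H3→d1:-→d2:-→d3:-→d4:-→d5:-→d6:-→d7:-→d8:-→d9:-→d10:-→d11:-→d12:-→d13:-→d14:-→d15:-→d16:H0 -> H0
  + 16.128.61.114/32 (H1) depth=32
  lookup 16.128.61.114: bits 00010000100000000011110101110010 walk d0:H3→d1:-→d2:-→d3:-→d4:-→d5:-→d6:-→d7:-→d8:-→d9:-→d10:-→d11:-→d12:-→d13:-→d14:-→d15:-→d16:H0→d17:-→d18:-→d19:-→d20:-→d21:-→d22:-→d23:-→d24:-→d25:-→d26:-→d27:-→d28:-→d29:-→d30:-→d31:-→d32:H1 -> H1
  + 149.0.0.0/8 (H0) depth=8
  lookup 16.128.61.114: bits 00010000100000000011110101110010 walk d0:H3→d1:-→d2:-→d3:-→d4:-→d5:-→d6:-→d7:-→d8:-→d9:-→d10:-→d11:-→d12:-→d13:-→d14:-→d15:-→d16:H0→d17:-→d18:-→d19:-→d20:-→d21:-→d22:-→d23:-→d24:-→d25:-→d26:-→d27:-→d28:-→d29:-→d30:-→d31:-→d32:H1 -> H1
  + 16.128.0.0/18 (H6) depth=18
  lookup 16.128.61.114: bits 00010000100000000011110101110010 walk d0:H3→d1:-→d2:-→d3:-→d4:-→d5:-→d6:-→d7:-→d8:-→d9:-→d10:-→d11:-→d12:-→d13:-→d14:-→d15:-→d16:H0→d17:-→d18:H6→d19:-→d20:-→d21:-→d22:-→d23:-→d24:-→d25:-→d26:-→d27:-→d28:-→d29:-→d30:-→d31:-→d32:H1 -> H1
  - 16.128.0.0/18 clear@18
  lookup 149.61.165.27: bits 10010101 walk d0:H3→d1:-→d2:-→d3:-→d4:-→d5:-→d6:-→d7:-→d8:H0 -> H0
  + 16.128.61.114/32 (H6) depth=32
  lookup 16.128.0.4: bits 000100001000000000 walk d0:H3→d1:-→d2:-→d3:-→d4:-→d5:-→d6:-→d7:-→d8:-→d9:-→d10:-→d11:-→d12:-→d13:-→d14:-→d15:-→d16:H0→d17:-→d18:- -> H0
  + 122.189.0.0/16 (H4) depth=16
  lookup 149.1.166.115: bits 10010101 walk d0:H3→d1:-→d2:-→d3:-→d4:-→d5:-→d6:-→d7:-→d8:H0 -> H0
  + 149.75.110.166/32 (H4) depth=32
  + 16.128.0.0/16 (H5) depth=16
  lookup 149.0.18.111: bits 100101010 walk d0:H3→d1:-→d2:-→d3:-→d4:-→d5:-→d6:-→d7:-→d8:H0→d9:- -> H0
  + 144.0.0.0/4 (H1) depth=4
  + 0.0.0.0/0 (H4) depth=0
  - 16.128.0.0/16 clear@16
  lookup 122.189.0.0: bits 0111101010111101 walk d0:H4→d1:-→d2:-→d3:-→d4:-→d5:-→d6:-→d7:-→d8:-→d9:-→d10:-→d11:-→d12:-→d13:-→d14:-→d15:-→d16:H4 -> H4
  - 149.75.110.166/32 clear@32
  + 16.128.0.0/12 (H4) depth=12
  lookup 16.128.61.114: bits 00010000100000000011110101110010 walk d0:H4→d1:-→d2:-→d3:-→d4:-→d5:-→d6:-→d7:-→d8:-→d9:-→d10:-→d11:-→d12:H4→d13:-→d14:-→d15:-→d16:-→d17:-→d18:-→d19:-→d20:-→d21:-→d22:-→d23:-→d24:-→d25:-→d26:-→d27:-→d28:-→d29:-→d30:-→d31:-→d32:H6 -> H6
  lookup 16.128.1.162: bits 000100001000000000 walk d0:H4→d1:-→d2:-→d3:-→d4:-→d5:-→d6:-→d7:-→d8:-→d9:-→d10:-→d11:-→d12:H4→d13:-→d14:-→d15:-→d16:-→d17:-→d18:- -> H4
  + 16.128.61.112/28 (H4) depth=28
  + 122.189.194.139/32 (H1) depth=32
  + 16.128.0.0/16 (H6) depth=16
  lookup 79.52.223.217: bits 01 walk d0:H4→d1:-→d2:- -> H4
  + 149.75.110.166/32 (H4) depth=32
  + 144.0.0.0/4 (H5) depth=4
  + 122.189.194.128/26 (H4) depth=26
  + 122.0.0.0/8 (H1) depth=8
  + 0.0.0.0/0 (H2) depth=0
  + 16.128.60.0/23 (H0) depth=23

== LOOKUPS ==
["H0","H1","H1","H1","H0","H0","H0","H0","H4","H6","H4","H4"]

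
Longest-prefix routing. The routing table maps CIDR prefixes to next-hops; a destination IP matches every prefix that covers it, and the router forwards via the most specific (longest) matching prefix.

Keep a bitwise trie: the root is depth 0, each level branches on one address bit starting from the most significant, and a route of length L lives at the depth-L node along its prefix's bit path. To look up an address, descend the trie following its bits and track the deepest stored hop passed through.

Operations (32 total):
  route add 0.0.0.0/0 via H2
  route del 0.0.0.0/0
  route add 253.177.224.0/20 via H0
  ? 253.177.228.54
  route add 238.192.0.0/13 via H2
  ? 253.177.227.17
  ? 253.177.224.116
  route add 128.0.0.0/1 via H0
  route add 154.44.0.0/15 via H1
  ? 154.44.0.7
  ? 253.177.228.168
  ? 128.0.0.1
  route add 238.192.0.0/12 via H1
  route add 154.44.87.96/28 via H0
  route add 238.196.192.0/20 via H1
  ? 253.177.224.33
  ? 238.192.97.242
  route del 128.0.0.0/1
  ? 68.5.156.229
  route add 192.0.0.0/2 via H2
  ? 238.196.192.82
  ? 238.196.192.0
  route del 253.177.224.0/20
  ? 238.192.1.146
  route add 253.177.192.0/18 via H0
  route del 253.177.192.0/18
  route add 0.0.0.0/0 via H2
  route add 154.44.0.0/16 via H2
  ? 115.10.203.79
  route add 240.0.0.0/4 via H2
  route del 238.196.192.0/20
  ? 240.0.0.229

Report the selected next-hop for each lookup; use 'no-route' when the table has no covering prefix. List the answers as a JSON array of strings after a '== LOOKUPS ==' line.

Process each operation:
  add 0.0.0.0/0 -> H2 at depth 0
  del 0.0.0.0/0 (clear depth 0)
  add 253.177.224.0/20 -> H0 at depth 20
  ? 253.177.228.54  path d0:-→d1:-→d2:-→d3:-→d4:-→d5:-→d6:-→d7:-→d8:-→d9:-→d10:-→d11:-→d12:-→d13:-→d14:-→d15:-→d16:-→d17:-→d18:-→d19:-→d20:H0  best=H0
  add 238.192.0.0/13 -> H2 at depth 13
  ? 253.177.227.17  path d0:-→d1:-→d2:-→d3:-→d4:-→d5:-→d6:-→d7:-→d8:-→d9:-→d10:-→d11:-→d12:-→d13:-→d14:-→d15:-→d16:-→d17:-→d18:-→d19:-→d20:H0  best=H0
  ? 253.177.224.116  path d0:-→d1:-→d2:-→d3:-→d4:-→d5:-→d6:-→d7:-→d8:-→d9:-→d10:-→d11:-→d12:-→d13:-→d14:-→d15:-→d16:-→d17:-→d18:-→d19:-→d20:H0  best=H0
  add 128.0.0.0/1 -> H0 at depth 1
  add 154.44.0.0/15 -> H1 at depth 15
  ? 154.44.0.7  path d0:-→d1:H0→d2:-→d3:-→d4:-→d5:-→d6:-→d7:-→d8:-→d9:-→d10:-→d11:-→d12:-→d13:-→d14:-→d15:H1  best=H1
  ? 253.177.228.168  path d0:-→d1:H0→d2:-→d3:-→d4:-→d5:-→d6:-→d7:-→d8:-→d9:-→d10:-→d11:-→d12:-→d13:-→d14:-→d15:-→d16:-→d17:-→d18:-→d19:-→d20:H0  best=H0
  ? 128.0.0.1  path d0:-→d1:H0→d2:-→d3:-  best=H0
  add 238.192.0.0/12 -> H1 at depth 12
  add 154.44.87.96/28 -> H0 at depth 28
  add 238.196.192.0/20 -> H1 at depth 20
  ? 253.177.224.33  path d0:-→d1:H0→d2:-→d3:-→d4:-→d5:-→d6:-→d7:-→d8:-→d9:-→d10:-→d11:-→d12:-→d13:-→d14:-→d15:-→d16:-→d17:-→d18:-→d19:-→d20:H0  best=H0
  ? 238.192.97.242  path d0:-→d1:H0→d2:-→d3:-→d4:-→d5:-→d6:-→d7:-→d8:-→d9:-→d10:-→d11:-→d12:H1→d13:H2  best=H2
  del 128.0.0.0/1 (clear depth 1)
  ? 68.5.156.229  path d0:-  best=no-route
  add 192.0.0.0/2 -> H2 at depth 2
  ? 238.196.192.82  path d0:-→d1:-→d2:H2→d3:-→d4:-→d5:-→d6:-→d7:-→d8:-→d9:-→d10:-→d11:-→d12:H1→d13:H2→d14:-→d15:-→d16:-→d17:-→d18:-→d19:-→d20:H1  best=H1
  ? 238.196.192.0  path d0:-→d1:-→d2:H2→d3:-→d4:-→d5:-→d6:-→d7:-→d8:-→d9:-→d10:-→d11:-→d12:H1→d13:H2→d14:-→d15:-→d16:-→d17:-→d18:-→d19:-→d20:H1  best=H1
  del 253.177.224.0/20 (clear depth 20)
  ? 238.192.1.146  path d0:-→d1:-→d2:H2→d3:-→d4:-→d5:-→d6:-→d7:-→d8:-→d9:-→d10:-→d11:-→d12:H1→d13:H2  best=H2
  add 253.177.192.0/18 -> H0 at depth 18
  del 253.177.192.0/18 (clear depth 18)
  add 0.0.0.0/0 -> H2 at depth 0
  add 154.44.0.0/16 -> H2 at depth 16
  ? 115.10.203.79  path d0:H2  best=H2
  add 240.0.0.0/4 -> H2 at depth 4
  del 238.196.192.0/20 (clear depth 20)
  ? 240.0.0.229  path d0:H2→d1:-→d2:H2→d3:-→d4:H2  best=H2

== LOOKUPS ==
["H0","H0","H0","H1","H0","H0","H0","H2","no-route","H1","H1","H2","H2","H2"]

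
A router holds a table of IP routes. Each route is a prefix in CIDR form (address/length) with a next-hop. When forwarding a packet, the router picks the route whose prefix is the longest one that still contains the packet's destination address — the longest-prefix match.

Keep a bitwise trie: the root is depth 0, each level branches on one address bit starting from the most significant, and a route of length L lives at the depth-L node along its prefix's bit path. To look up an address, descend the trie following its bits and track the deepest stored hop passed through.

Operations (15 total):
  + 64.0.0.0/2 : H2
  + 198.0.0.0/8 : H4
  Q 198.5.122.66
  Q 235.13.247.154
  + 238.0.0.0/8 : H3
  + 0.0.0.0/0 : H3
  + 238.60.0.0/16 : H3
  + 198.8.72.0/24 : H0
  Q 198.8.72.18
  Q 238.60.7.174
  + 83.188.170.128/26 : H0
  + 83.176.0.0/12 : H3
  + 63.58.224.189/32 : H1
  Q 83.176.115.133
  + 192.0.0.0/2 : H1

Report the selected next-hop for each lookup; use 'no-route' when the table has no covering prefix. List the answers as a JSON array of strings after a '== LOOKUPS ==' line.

Trace:
  + 64.0.0.0/2 (H2) depth=2
  + 198.0.0.0/8 (H4) depth=8
  Q 198.5.122.66: descend 11000110 ; hops seen [H4] ; pick H4
  Q 235.13.247.154: descend 11 ; hops seen [∅] ; pick no-route
  + 238.0.0.0/8 (H3) depth=8
  + 0.0.0.0/0 (H3) depth=0
  + 238.60.0.0/16 (H3) depth=16
  + 198.8.72.0/24 (H0) depth=24
  Q 198.8.72.18: descend 110001100000100001001000 ; hops seen [H3,H4,H0] ; pick H0
  Q 238.60.7.174: descend 1110111000111100 ; hops seen [H3,H3,H3] ; pick H3
  + 83.188.170.128/26 (H0) depth=26
  + 83.176.0.0/12 (H3) depth=12
  + 63.58.224.189/32 (H1) depth=32
  Q 83.176.115.133: descend 010100111011 ; hops seen [H3,H2,H3] ; pick H3
  + 192.0.0.0/2 (H1) depth=2

== LOOKUPS ==
["H4","no-route","H0","H3","H3"]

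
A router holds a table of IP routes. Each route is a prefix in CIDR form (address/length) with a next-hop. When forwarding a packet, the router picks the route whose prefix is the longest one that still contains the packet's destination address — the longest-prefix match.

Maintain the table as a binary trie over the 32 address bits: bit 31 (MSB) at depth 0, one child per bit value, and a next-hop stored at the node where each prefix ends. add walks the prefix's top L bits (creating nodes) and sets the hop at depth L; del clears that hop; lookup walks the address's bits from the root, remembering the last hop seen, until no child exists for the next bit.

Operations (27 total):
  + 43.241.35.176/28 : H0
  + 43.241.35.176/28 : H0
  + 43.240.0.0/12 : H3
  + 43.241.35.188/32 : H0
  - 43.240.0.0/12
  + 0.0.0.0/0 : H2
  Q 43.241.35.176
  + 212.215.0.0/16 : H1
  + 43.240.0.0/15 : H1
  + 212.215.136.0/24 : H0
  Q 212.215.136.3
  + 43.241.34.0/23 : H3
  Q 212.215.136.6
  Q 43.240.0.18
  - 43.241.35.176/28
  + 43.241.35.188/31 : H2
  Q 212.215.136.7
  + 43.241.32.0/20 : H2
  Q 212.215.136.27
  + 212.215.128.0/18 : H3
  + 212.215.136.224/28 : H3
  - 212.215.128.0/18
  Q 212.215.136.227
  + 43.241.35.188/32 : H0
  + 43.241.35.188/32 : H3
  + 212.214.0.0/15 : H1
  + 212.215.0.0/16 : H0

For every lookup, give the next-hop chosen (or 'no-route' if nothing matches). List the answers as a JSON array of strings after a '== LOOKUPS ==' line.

Apply in order:
  + 43.241.35.176/28 (H0) depth=28
  + 43.241.35.176/28 (H0) depth=28
  + 43.240.0.0/12 (H3) depth=12
  + 43.241.35.188/32 (H0) depth=32
  del 43.240.0.0/12 (clear depth 12)
  + 0.0.0.0/0 (H2) depth=0
  ? 43.241.35.176  path d0:H2→d1:-→d2:-→d3:-→d4:-→d5:-→d6:-→d7:-→d8:-→d9:-→d10:-→d11:-→d12:-→d13:-→d14:-→d15:-→d16:-→d17:-→d18:-→d19:-→d20:-→d21:-→d22:-→d23:-→d24:-→d25:-→d26:-→d27:-→d28:H0  best=H0
  + 212.215.0.0/16 (H1) depth=16
  + 43.240.0.0/15 (H1) depth=15
  + 212.215.136.0/24 (H0) depth=24
  ? 212.215.136.3  path d0:H2→d1:-→d2:-→d3:-→d4:-→d5:-→d6:-→d7:-→d8:-→d9:-→d10:-→d11:-→d12:-→d13:-→d14:-→d15:-→d16:H1→d17:-→d18:-→d19:-→d20:-→d21:-→d22:-→d23:-→d24:H0  best=H0
  + 43.241.34.0/23 (H3) depth=23
  ? 212.215.136.6  path d0:H2→d1:-→d2:-→d3:-→d4:-→d5:-→d6:-→d7:-→d8:-→d9:-→d10:-→d11:-→d12:-→d13:-→d14:-→d15:-→d16:H1→d17:-→d18:-→d19:-→d20:-→d21:-→d22:-→d23:-→d24:H0  best=H0
  ? 43.240.0.18  path d0:H2→d1:-→d2:-→d3:-→d4:-→d5:-→d6:-→d7:-→d8:-→d9:-→d10:-→d11:-→d12:-→d13:-→d14:-→d15:H1  best=H1
  del 43.241.35.176/28 (clear depth 28)
  + 43.241.35.188/31 (H2) depth=31
  ? 212.215.136.7  path d0:H2→d1:-→d2:-→d3:-→d4:-→d5:-→d6:-→d7:-→d8:-→d9:-→d10:-→d11:-→d12:-→d13:-→d14:-→d15:-→d16:H1→d17:-→d18:-→d19:-→d20:-→d21:-→d22:-→d23:-→d24:H0  best=H0
  + 43.241.32.0/20 (H2) depth=20
  ? 212.215.136.27  path d0:H2→d1:-→d2:-→d3:-→d4:-→d5:-→d6:-→d7:-→d8:-→d9:-→d10:-→d11:-→d12:-→d13:-→d14:-→d15:-→d16:H1→d17:-→d18:-→d19:-→d20:-→d21:-→d22:-→d23:-→d24:H0  best=H0
  + 212.215.128.0/18 (H3) depth=18
  + 212.215.136.224/28 (H3) depth=28
  del 212.215.128.0/18 (clear depth 18)
  ? 212.215.136.227  path d0:H2→d1:-→d2:-→d3:-→d4:-→d5:-→d6:-→d7:-→d8:-→d9:-→d10:-→d11:-→d12:-→d13:-→d14:-→d15:-→d16:H1→d17:-→d18:-→d19:-→d20:-→d21:-→d22:-→d23:-→d24:H0→d25:-→d26:-→d27:-→d28:H3  best=H3
  + 43.241.35.188/32 (H0) depth=32
  + 43.241.35.188/32 (H3) depth=32
  + 212.214.0.0/15 (H1) depth=15
  + 212.215.0.0/16 (H0) depth=16

== LOOKUPS ==
["H0","H0","H0","H1","H0","H0","H3"]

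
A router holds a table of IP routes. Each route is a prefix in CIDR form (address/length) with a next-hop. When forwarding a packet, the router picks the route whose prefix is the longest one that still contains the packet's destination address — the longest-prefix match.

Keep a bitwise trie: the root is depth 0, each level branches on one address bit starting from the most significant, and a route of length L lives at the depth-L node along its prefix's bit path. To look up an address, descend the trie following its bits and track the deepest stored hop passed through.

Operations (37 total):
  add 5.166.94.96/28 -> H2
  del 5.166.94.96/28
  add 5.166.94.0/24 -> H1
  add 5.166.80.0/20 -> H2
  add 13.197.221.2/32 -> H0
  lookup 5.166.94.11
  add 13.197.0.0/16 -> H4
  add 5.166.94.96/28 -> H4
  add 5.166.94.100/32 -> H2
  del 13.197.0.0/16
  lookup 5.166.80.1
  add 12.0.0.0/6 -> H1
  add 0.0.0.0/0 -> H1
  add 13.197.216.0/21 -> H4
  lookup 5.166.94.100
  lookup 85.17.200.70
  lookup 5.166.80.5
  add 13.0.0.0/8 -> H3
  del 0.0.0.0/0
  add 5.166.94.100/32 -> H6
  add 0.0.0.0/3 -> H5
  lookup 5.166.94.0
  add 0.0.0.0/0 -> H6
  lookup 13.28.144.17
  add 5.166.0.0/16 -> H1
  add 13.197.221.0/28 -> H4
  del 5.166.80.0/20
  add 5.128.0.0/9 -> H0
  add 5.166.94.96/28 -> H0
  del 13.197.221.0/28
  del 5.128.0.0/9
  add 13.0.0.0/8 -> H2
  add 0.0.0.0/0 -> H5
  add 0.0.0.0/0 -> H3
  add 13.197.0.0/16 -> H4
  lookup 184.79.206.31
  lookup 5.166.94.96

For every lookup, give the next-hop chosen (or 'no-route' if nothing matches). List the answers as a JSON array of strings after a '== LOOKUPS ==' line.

Apply in order:
  + 5.166.94.96/28 (H2) depth=28
  - 5.166.94.96/28 clear@28
  + 5.166.94.0/24 (H1) depth=24
  + 5.166.80.0/20 (H2) depth=20
  + 13.197.221.2/32 (H0) depth=32
  Q 5.166.94.11: descend 0000010110100110010111100 ; hops seen [H2,H1] ; pick H1
  + 13.197.0.0/16 (H4) depth=16
  + 5.166.94.96/28 (H4) depth=28
  + 5.166.94.100/32 (H2) depth=32
  - 13.197.0.0/16 clear@16
  Q 5.166.80.1: descend 00000101101001100101 ; hops seen [H2] ; pick H2
  + 12.0.0.0/6 (H1) depth=6
  + 0.0.0.0/0 (H1) depth=0
  + 13.197.216.0/21 (H4) depth=21
  Q 5.166.94.100: descend 00000101101001100101111001100100 ; hops seen [H1,H2,H1,H4,H2] ; pick H2
  Q 85.17.200.70: descend 0 ; hops seen [H1] ; pick H1
  Q 5.166.80.5: descend 00000101101001100101 ; hops seen [H1,H2] ; pick H2
  + 13.0.0.0/8 (H3) depth=8
  - 0.0.0.0/0 clear@0
  + 5.166.94.100/32 (H6) depth=32
  + 0.0.0.0/3 (H5) depth=3
  Q 5.166.94.0: descend 0000010110100110010111100 ; hops seen [H5,H2,H1] ; pick H1
  + 0.0.0.0/0 (H6) depth=0
  Q 13.28.144.17: descend 00001101 ; hops seen [H6,H5,H1,H3] ; pick H3
  + 5.166.0.0/16 (H1) depth=16
  + 13.197.221.0/28 (H4) depth=28
  - 5.166.80.0/20 clear@20
  + 5.128.0.0/9 (H0) depth=9
  + 5.166.94.96/28 (H0) depth=28
  - 13.197.221.0/28 clear@28
  - 5.128.0.0/9 clear@9
  + 13.0.0.0/8 (H2) depth=8
  + 0.0.0.0/0 (H5) depth=0
  + 0.0.0.0/0 (H3) depth=0
  + 13.197.0.0/16 (H4) depth=16
  Q 184.79.206.31: descend ε ; hops seen [H3] ; pick H3
  Q 5.166.94.96: descend 00000101101001100101111001100 ; hops seen [H3,H5,H1,H1,H0] ; pick H0

== LOOKUPS ==
["H1","H2","H2","H1","H2","H1","H3","H3","H0"]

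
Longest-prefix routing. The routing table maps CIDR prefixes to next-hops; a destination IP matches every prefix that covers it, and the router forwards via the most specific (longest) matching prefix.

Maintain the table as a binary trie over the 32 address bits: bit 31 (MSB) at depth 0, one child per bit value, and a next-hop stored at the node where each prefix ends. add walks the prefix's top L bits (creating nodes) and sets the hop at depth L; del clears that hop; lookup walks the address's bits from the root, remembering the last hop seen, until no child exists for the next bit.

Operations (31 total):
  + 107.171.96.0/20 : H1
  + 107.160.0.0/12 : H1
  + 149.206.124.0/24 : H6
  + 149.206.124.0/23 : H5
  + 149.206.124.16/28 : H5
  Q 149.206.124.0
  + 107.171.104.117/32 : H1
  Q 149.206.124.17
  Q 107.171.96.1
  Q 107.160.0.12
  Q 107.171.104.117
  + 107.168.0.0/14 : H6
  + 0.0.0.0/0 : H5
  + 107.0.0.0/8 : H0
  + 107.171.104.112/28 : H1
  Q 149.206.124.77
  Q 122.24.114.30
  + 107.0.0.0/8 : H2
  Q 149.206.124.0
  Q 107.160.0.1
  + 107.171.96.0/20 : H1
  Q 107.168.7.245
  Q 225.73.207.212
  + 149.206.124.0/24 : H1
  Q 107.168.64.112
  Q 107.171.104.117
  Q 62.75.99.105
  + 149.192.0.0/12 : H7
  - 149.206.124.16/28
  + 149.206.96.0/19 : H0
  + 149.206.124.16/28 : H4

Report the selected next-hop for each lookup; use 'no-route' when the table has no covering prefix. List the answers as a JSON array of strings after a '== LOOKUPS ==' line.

Trace:
  add 107.171.96.0/20 -> H1 at depth 20
  add 107.160.0.0/12 -> H1 at depth 12
  add 149.206.124.0/24 -> H6 at depth 24
  add 149.206.124.0/23 -> H5 at depth 23
  add 149.206.124.16/28 -> H5 at depth 28
  lookup 149.206.124.0: bits 100101011100111001111100000 walk d0:-→d1:-→d2:-→d3:-→d4:-→d5:-→d6:-→d7:-→d8:-→d9:-→d10:-→d11:-→d12:-→d13:-→d14:-→d15:-→d16:-→d17:-→d18:-→d19:-→d20:-→d21:-→d22:-→d23:H5→d24:H6→d25:-→d26:-→d27:- -> H6
  add 107.171.104.117/32 -> H1 at depth 32
  lookup 149.206.124.17: bits 1001010111001110011111000001 walk d0:-→d1:-→d2:-→d3:-→d4:-→d5:-→d6:-→d7:-→d8:-→d9:-→d10:-→d11:-→d12:-→d13:-→d14:-→d15:-→d16:-→d17:-→d18:-→d19:-→d20:-→d21:-→d22:-→d23:H5→d24:H6→d25:-→d26:-→d27:-→d28:H5 -> H5
  lookup 107.171.96.1: bits 01101011101010110110 walk d0:-→d1:-→d2:-→d3:-→d4:-→d5:-→d6:-→d7:-→d8:-→d9:-→d10:-→d11:-→d12:H1→d13:-→d14:-→d15:-→d16:-→d17:-→d18:-→d19:-→d20:H1 -> H1
  lookup 107.160.0.12: bits 011010111010 walk d0:-→d1:-→d2:-→d3:-→d4:-→d5:-→d6:-→d7:-→d8:-→d9:-→d10:-→d11:-→d12:H1 -> H1
  lookup 107.171.104.117: bits 01101011101010110110100001110101 walk d0:-→d1:-→d2:-→d3:-→d4:-→d5:-→d6:-→d7:-→d8:-→d9:-→d10:-→d11:-→d12:H1→d13:-→d14:-→d15:-→d16:-→d17:-→d18:-→d19:-→d20:H1→d21:-→d22:-→d23:-→d24:-→d25:-→d26:-→d27:-→d28:-→d29:-→d30:-→d31:-→d32:H1 -> H1
  add 107.168.0.0/14 -> H6 at depth 14
  add 0.0.0.0/0 -> H5 at depth 0
  add 107.0.0.0/8 -> H0 at depth 8
  add 107.171.104.112/28 -> H1 at depth 28
  lookup 149.206.124.77: bits 1001010111001110011111000 walk d0:H5→d1:-→d2:-→d3:-→d4:-→d5:-→d6:-→d7:-→d8:-→d9:-→d10:-→d11:-→d12:-→d13:-→d14:-→d15:-→d16:-→d17:-→d18:-→d19:-→d20:-→d21:-→d22:-→d23:H5→d24:H6→d25:- -> H6
  lookup 122.24.114.30: bits 011 walk d0:H5→d1:-→d2:-→d3:- -> H5
  add 107.0.0.0/8 -> H2 at depth 8
  lookup 149.206.124.0: bits 100101011100111001111100000 walk d0:H5→d1:-→d2:-→d3:-→d4:-→d5:-→d6:-→d7:-→d8:-→d9:-→d10:-→d11:-→d12:-→d13:-→d14:-→d15:-→d16:-→d17:-→d18:-→d19:-→d20:-→d21:-→d22:-→d23:H5→d24:H6→d25:-→d26:-→d27:- -> H6
  lookup 107.160.0.1: bits 011010111010 walk d0:H5→d1:-→d2:-→d3:-→d4:-→d5:-→d6:-→d7:-→d8:H2→d9:-→d10:-→d11:-→d12:H1 -> H1
  add 107.171.96.0/20 -> H1 at depth 20
  lookup 107.168.7.245: bits 01101011101010 walk d0:H5→d1:-→d2:-→d3:-→d4:-→d5:-→d6:-→d7:-→d8:H2→d9:-→d10:-→d11:-→d12:H1→d13:-→d14:H6 -> H6
  lookup 225.73.207.212: bits 1 walk d0:H5→d1:- -> H5
  add 149.206.124.0/24 -> H1 at depth 24
  lookup 107.168.64.112: bits 01101011101010 walk d0:H5→d1:-→d2:-→d3:-→d4:-→d5:-→d6:-→d7:-→d8:H2→d9:-→d10:-→d11:-→d12:H1→d13:-→d14:H6 -> H6
  lookup 107.171.104.117: bits 01101011101010110110100001110101 walk d0:H5→d1:-→d2:-→d3:-→d4:-→d5:-→d6:-→d7:-→d8:H2→d9:-→d10:-→d11:-→d12:H1→d13:-→d14:H6→d15:-→d16:-→d17:-→d18:-→d19:-→d20:H1→d21:-→d22:-→d23:-→d24:-→d25:-→d26:-→d27:-→d28:H1→d29:-→d30:-→d31:-→d32:H1 -> H1
  lookup 62.75.99.105: bits 0 walk d0:H5→d1:- -> H5
  add 149.192.0.0/12 -> H7 at depth 12
  del 149.206.124.16/28 (clear depth 28)
  add 149.206.96.0/19 -> H0 at depth 19
  add 149.206.124.16/28 -> H4 at depth 28

== LOOKUPS ==
["H6","H5","H1","H1","H1","H6","H5","H6","H1","H6","H5","H6","H1","H5"]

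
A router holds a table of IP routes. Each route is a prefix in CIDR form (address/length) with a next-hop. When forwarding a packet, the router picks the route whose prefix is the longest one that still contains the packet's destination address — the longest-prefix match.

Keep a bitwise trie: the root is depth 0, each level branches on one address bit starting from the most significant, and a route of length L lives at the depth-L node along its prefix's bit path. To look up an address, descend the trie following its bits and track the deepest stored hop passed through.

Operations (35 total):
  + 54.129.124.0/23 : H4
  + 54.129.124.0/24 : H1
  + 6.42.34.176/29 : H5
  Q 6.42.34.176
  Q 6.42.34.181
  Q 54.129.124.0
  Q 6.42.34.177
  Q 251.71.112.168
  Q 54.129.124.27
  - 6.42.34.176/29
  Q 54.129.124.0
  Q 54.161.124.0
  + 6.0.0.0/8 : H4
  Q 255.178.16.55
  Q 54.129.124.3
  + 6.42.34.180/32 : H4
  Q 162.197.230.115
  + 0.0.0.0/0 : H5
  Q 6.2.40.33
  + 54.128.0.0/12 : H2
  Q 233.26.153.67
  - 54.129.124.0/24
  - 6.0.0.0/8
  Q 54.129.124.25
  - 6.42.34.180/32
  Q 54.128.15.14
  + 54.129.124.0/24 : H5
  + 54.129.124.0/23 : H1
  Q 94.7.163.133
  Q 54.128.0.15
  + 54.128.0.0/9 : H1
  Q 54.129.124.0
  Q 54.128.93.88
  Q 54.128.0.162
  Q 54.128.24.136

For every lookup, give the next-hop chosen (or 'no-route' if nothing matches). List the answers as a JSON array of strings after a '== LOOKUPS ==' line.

Trace:
  + 54.129.124.0/23 (H4) depth=23
  + 54.129.124.0/24 (H1) depth=24
  + 6.42.34.176/29 (H5) depth=29
  Q 6.42.34.176: descend 00000110001010100010001010110 ; hops seen [H5] ; pick H5
  Q 6.42.34.181: descend 00000110001010100010001010110 ; hops seen [H5] ; pick H5
  Q 54.129.124.0: descend 001101101000000101111100 ; hops seen [H4,H1] ; pick H1
  Q 6.42.34.177: descend 00000110001010100010001010110 ; hops seen [H5] ; pick H5
  Q 251.71.112.168: descend ε ; hops seen [∅] ; pick no-route
  Q 54.129.124.27: descend 001101101000000101111100 ; hops seen [H4,H1] ; pick H1
  - 6.42.34.176/29 clear@29
  Q 54.129.124.0: descend 001101101000000101111100 ; hops seen [H4,H1] ; pick H1
  Q 54.161.124.0: descend 0011011010 ; hops seen [∅] ; pick no-route
  + 6.0.0.0/8 (H4) depth=8
  Q 255.178.16.55: descend ε ; hops seen [∅] ; pick no-route
  Q 54.129.124.3: descend 001101101000000101111100 ; hops seen [H4,H1] ; pick H1
  + 6.42.34.180/32 (H4) depth=32
  Q 162.197.230.115: descend ε ; hops seen [∅] ; pick no-route
  + 0.0.0.0/0 (H5) depth=0
  Q 6.2.40.33: descend 0000011000 ; hops seen [H5,H4] ; pick H4
  + 54.128.0.0/12 (H2) depth=12
  Q 233.26.153.67: descend ε ; hops seen [H5] ; pick H5
  - 54.129.124.0/24 clear@24
  - 6.0.0.0/8 clear@8
  Q 54.129.124.25: descend 001101101000000101111100 ; hops seen [H5,H2,H4] ; pick H4
  - 6.42.34.180/32 clear@32
  Q 54.128.15.14: descend 001101101000000 ; hops seen [H5,H2] ; pick H2
  + 54.129.124.0/24 (H5) depth=24
  + 54.129.124.0/23 (H1) depth=23
  Q 94.7.163.133: descend 0 ; hops seen [H5] ; pick H5
  Q 54.128.0.15: descend 001101101000000 ; hops seen [H5,H2] ; pick H2
  + 54.128.0.0/9 (H1) depth=9
  Q 54.129.124.0: descend 001101101000000101111100 ; hops seen [H5,H1,H2,H1,H5] ; pick H5
  Q 54.128.93.88: descend 001101101000000 ; hops seen [H5,H1,H2] ; pick H2
  Q 54.128.0.162: descend 001101101000000 ; hops seen [H5,H1,H2] ; pick H2
  Q 54.128.24.136: descend 001101101000000 ; hops seen [H5,H1,H2] ; pick H2

== LOOKUPS ==
["H5","H5","H1","H5","no-route","H1","H1","no-route","no-route","H1","no-route","H4","H5","H4","H2","H5","H2","H5","H2","H2","H2"]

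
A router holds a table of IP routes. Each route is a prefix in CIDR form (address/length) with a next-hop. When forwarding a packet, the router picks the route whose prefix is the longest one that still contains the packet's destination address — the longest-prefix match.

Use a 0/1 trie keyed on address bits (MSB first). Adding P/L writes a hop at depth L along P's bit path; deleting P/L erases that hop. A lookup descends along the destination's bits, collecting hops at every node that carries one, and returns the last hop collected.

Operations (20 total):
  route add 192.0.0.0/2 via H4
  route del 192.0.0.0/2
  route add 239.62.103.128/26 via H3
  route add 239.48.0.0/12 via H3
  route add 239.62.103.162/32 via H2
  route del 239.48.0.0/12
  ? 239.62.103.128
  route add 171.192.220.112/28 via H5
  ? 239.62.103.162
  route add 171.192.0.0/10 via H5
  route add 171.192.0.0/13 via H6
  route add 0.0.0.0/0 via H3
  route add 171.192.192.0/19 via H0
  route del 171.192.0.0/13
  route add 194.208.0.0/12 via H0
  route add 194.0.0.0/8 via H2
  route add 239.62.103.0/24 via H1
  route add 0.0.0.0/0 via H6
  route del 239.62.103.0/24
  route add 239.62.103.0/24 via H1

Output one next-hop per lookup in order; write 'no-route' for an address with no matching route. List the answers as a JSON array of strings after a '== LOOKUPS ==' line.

Apply in order:
  add 192.0.0.0/2 -> H4 at depth 2
  - 192.0.0.0/2 clear@2
  add 239.62.103.128/26 -> H3 at depth 26
  add 239.48.0.0/12 -> H3 at depth 12
  add 239.62.103.162/32 -> H2 at depth 32
  - 239.48.0.0/12 clear@12
  lookup 239.62.103.128: bits 11101111001111100110011110 walk d0:-→d1:-→d2:-→d3:-→d4:-→d5:-→d6:-→d7:-→d8:-→d9:-→d10:-→d11:-→d12:-→d13:-→d14:-→d15:-→d16:-→d17:-→d18:-→d19:-→d20:-→d21:-→d22:-→d23:-→d24:-→d25:-→d26:H3 -> H3
  add 171.192.220.112/28 -> H5 at depth 28
  lookup 239.62.103.162: bits 11101111001111100110011110100010 walk d0:-→d1:-→d2:-→d3:-→d4:-→d5:-→d6:-→d7:-→d8:-→d9:-→d10:-→d11:-→d12:-→d13:-→d14:-→d15:-→d16:-→d17:-→d18:-→d19:-→d20:-→d21:-→d22:-→d23:-→d24:-→d25:-→d26:H3→d27:-→d28:-→d29:-→d30:-→d31:-→d32:H2 -> H2
  add 171.192.0.0/10 -> H5 at depth 10
  add 171.192.0.0/13 -> H6 at depth 13
  add 0.0.0.0/0 -> H3 at depth 0
  add 171.192.192.0/19 -> H0 at depth 19
  - 171.192.0.0/13 clear@13
  add 194.208.0.0/12 -> H0 at depth 12
  add 194.0.0.0/8 -> H2 at depth 8
  add 239.62.103.0/24 -> H1 at depth 24
  add 0.0.0.0/0 -> H6 at depth 0
  - 239.62.103.0/24 clear@24
  add 239.62.103.0/24 -> H1 at depth 24

== LOOKUPS ==
["H3","H2"]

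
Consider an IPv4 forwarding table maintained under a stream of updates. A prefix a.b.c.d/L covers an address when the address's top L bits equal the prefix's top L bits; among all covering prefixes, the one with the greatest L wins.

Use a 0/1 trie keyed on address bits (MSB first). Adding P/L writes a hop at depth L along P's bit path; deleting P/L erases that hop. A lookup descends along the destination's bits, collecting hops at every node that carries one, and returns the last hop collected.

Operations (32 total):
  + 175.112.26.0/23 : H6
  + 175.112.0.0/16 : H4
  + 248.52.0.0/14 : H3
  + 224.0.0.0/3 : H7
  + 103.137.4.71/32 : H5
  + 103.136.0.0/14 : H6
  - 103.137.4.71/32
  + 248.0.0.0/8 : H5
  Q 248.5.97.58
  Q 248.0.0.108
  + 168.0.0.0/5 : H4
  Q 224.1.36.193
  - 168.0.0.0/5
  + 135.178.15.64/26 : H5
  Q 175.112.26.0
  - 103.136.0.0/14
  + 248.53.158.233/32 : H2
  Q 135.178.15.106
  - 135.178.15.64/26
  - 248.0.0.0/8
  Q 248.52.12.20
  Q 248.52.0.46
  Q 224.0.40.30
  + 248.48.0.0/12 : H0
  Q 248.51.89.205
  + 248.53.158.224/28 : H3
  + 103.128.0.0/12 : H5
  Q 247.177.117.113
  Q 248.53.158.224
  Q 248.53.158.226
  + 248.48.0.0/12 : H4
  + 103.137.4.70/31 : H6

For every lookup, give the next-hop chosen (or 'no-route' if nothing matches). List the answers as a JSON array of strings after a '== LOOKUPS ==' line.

Apply in order:
  add 175.112.26.0/23 -> H6 at depth 23
  add 175.112.0.0/16 -> H4 at depth 16
  add 248.52.0.0/14 -> H3 at depth 14
  add 224.0.0.0/3 -> H7 at depth 3
  add 103.137.4.71/32 -> H5 at depth 32
  add 103.136.0.0/14 -> H6 at depth 14
  - 103.137.4.71/32 clear@32
  add 248.0.0.0/8 -> H5 at depth 8
  ? 248.5.97.58  path d0:-→d1:-→d2:-→d3:H7→d4:-→d5:-→d6:-→d7:-→d8:H5→d9:-→d10:-  best=H5
  ? 248.0.0.108  path d0:-→d1:-→d2:-→d3:H7→d4:-→d5:-→d6:-→d7:-→d8:H5→d9:-→d10:-  best=H5
  add 168.0.0.0/5 -> H4 at depth 5
  ? 224.1.36.193  path d0:-→d1:-→d2:-→d3:H7  best=H7
  - 168.0.0.0/5 clear@5
  add 135.178.15.64/26 -> H5 at depth 26
  ? 175.112.26.0  path d0:-→d1:-→d2:-→d3:-→d4:-→d5:-→d6:-→d7:-→d8:-→d9:-→d10:-→d11:-→d12:-→d13:-→d14:-→d15:-→d16:H4→d17:-→d18:-→d19:-→d20:-→d21:-→d22:-→d23:H6  best=H6
  - 103.136.0.0/14 clear@14
  add 248.53.158.233/32 -> H2 at depth 32
  ? 135.178.15.106  path d0:-→d1:-→d2:-→d3:-→d4:-→d5:-→d6:-→d7:-→d8:-→d9:-→d10:-→d11:-→d12:-→d13:-→d14:-→d15:-→d16:-→d17:-→d18:-→d19:-→d20:-→d21:-→d22:-→d23:-→d24:-→d25:-→d26:H5  best=H5
  - 135.178.15.64/26 clear@26
  - 248.0.0.0/8 clear@8
  ? 248.52.12.20  path d0:-→d1:-→d2:-→d3:H7→d4:-→d5:-→d6:-→d7:-→d8:-→d9:-→d10:-→d11:-→d12:-→d13:-→d14:H3→d15:-  best=H3
  ? 248.52.0.46  path d0:-→d1:-→d2:-→d3:H7→d4:-→d5:-→d6:-→d7:-→d8:-→d9:-→d10:-→d11:-→d12:-→d13:-→d14:H3→d15:-  best=H3
  ? 224.0.40.30  path d0:-→d1:-→d2:-→d3:H7  best=H7
  add 248.48.0.0/12 -> H0 at depth 12
  ? 248.51.89.205  path d0:-→d1:-→d2:-→d3:H7→d4:-→d5:-→d6:-→d7:-→d8:-→d9:-→d10:-→d11:-→d12:H0→d13:-  best=H0
  add 248.53.158.224/28 -> H3 at depth 28
  add 103.128.0.0/12 -> H5 at depth 12
  ? 247.177.117.113  path d0:-→d1:-→d2:-→d3:H7→d4:-  best=H7
  ? 248.53.158.224  path d0:-→d1:-→d2:-→d3:H7→d4:-→d5:-→d6:-→d7:-→d8:-→d9:-→d10:-→d11:-→d12:H0→d13:-→d14:H3→d15:-→d16:-→d17:-→d18:-→d19:-→d20:-→d21:-→d22:-→d23:-→d24:-→d25:-→d26:-→d27:-→d28:H3  best=H3
  ? 248.53.158.226  path d0:-→d1:-→d2:-→d3:H7→d4:-→d5:-→d6:-→d7:-→d8:-→d9:-→d10:-→d11:-→d12:H0→d13:-→d14:H3→d15:-→d16:-→d17:-→d18:-→d19:-→d20:-→d21:-→d22:-→d23:-→d24:-→d25:-→d26:-→d27:-→d28:H3  best=H3
  add 248.48.0.0/12 -> H4 at depth 12
  add 103.137.4.70/31 -> H6 at depth 31

== LOOKUPS ==
["H5","H5","H7","H6","H5","H3","H3","H7","H0","H7","H3","H3"]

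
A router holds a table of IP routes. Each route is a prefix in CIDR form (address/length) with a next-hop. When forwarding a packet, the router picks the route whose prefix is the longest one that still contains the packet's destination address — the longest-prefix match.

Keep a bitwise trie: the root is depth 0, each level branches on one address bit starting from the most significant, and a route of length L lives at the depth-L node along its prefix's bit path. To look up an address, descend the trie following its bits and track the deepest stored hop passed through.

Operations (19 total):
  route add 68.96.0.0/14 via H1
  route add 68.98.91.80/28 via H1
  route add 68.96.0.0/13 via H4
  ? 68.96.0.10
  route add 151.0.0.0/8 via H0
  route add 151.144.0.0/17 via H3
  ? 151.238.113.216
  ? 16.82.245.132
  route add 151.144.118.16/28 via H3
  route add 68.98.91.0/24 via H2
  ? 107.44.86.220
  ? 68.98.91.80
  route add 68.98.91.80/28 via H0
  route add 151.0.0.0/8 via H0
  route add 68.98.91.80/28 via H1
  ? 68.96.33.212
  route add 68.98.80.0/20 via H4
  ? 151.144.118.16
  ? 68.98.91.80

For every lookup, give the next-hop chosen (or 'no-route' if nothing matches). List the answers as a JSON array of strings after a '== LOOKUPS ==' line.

Process each operation:
  + 68.96.0.0/14 (H1) depth=14
  + 68.98.91.80/28 (H1) depth=28
  + 68.96.0.0/13 (H4) depth=13
  ? 68.96.0.10  path d0:-→d1:-→d2:-→d3:-→d4:-→d5:-→d6:-→d7:-→d8:-→d9:-→d10:-→d11:-→d12:-→d13:H4→d14:H1  best=H1
  + 151.0.0.0/8 (H0) depth=8
  + 151.144.0.0/17 (H3) depth=17
  ? 151.238.113.216  path d0:-→d1:-→d2:-→d3:-→d4:-→d5:-→d6:-→d7:-→d8:H0→d9:-  best=H0
  ? 16.82.245.132  path d0:-→d1:-  best=no-route
  + 151.144.118.16/28 (H3) depth=28
  + 68.98.91.0/24 (H2) depth=24
  ? 107.44.86.220  path d0:-→d1:-→d2:-  best=no-route
  ? 68.98.91.80  path d0:-→d1:-→d2:-→d3:-→d4:-→d5:-→d6:-→d7:-→d8:-→d9:-→d10:-→d11:-→d12:-→d13:H4→d14:H1→d15:-→d16:-→d17:-→d18:-→d19:-→d20:-→d21:-→d22:-→d23:-→d24:H2→d25:-→d26:-→d27:-→d28:H1  best=H1
  + 68.98.91.80/28 (H0) depth=28
  + 151.0.0.0/8 (H0) depth=8
  + 68.98.91.80/28 (H1) depth=28
  ? 68.96.33.212  path d0:-→d1:-→d2:-→d3:-→d4:-→d5:-→d6:-→d7:-→d8:-→d9:-→d10:-→d11:-→d12:-→d13:H4→d14:H1  best=H1
  + 68.98.80.0/20 (H4) depth=20
  ? 151.144.118.16  path d0:-→d1:-→d2:-→d3:-→d4:-→d5:-→d6:-→d7:-→d8:H0→d9:-→d10:-→d11:-→d12:-→d13:-→d14:-→d15:-→d16:-→d17:H3→d18:-→d19:-→d20:-→d21:-→d22:-→d23:-→d24:-→d25:-→d26:-→d27:-→d28:H3  best=H3
  ? 68.98.91.80  path d0:-→d1:-→d2:-→d3:-→d4:-→d5:-→d6:-→d7:-→d8:-→d9:-→d10:-→d11:-→d12:-→d13:H4→d14:H1→d15:-→d16:-→d17:-→d18:-→d19:-→d20:H4→d21:-→d22:-→d23:-→d24:H2→d25:-→d26:-→d27:-→d28:H1  best=H1

== LOOKUPS ==
["H1","H0","no-route","no-route","H1","H1","H3","H1"]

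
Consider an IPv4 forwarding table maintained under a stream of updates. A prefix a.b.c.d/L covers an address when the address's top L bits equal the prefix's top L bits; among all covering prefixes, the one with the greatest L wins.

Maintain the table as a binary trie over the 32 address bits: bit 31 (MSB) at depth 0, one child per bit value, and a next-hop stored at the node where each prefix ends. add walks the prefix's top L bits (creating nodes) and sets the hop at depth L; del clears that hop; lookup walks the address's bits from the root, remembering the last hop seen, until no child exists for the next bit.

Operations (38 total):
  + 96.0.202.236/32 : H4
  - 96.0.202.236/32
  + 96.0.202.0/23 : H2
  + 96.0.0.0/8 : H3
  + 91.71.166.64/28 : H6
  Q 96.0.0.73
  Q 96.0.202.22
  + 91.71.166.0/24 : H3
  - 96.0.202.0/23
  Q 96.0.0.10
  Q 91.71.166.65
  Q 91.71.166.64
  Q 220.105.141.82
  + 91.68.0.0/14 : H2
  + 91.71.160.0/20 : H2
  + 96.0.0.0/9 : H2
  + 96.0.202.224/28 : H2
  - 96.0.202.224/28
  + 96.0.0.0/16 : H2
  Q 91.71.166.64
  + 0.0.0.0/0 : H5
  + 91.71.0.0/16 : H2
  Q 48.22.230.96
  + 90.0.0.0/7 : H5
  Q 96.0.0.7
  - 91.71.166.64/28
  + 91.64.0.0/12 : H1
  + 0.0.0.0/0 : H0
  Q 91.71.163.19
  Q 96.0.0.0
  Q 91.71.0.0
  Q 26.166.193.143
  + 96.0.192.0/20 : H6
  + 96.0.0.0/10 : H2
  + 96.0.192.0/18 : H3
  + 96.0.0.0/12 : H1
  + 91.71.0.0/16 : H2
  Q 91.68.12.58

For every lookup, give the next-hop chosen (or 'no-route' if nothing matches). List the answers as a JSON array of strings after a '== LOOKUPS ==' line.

Apply in order:
  + 96.0.202.236/32 (H4) depth=32
  del 96.0.202.236/32 (clear depth 32)
  + 96.0.202.0/23 (H2) depth=23
  + 96.0.0.0/8 (H3) depth=8
  + 91.71.166.64/28 (H6) depth=28
  ? 96.0.0.73  path d0:-→d1:-→d2:-→d3:-→d4:-→d5:-→d6:-→d7:-→d8:H3→d9:-→d10:-→d11:-→d12:-→d13:-→d14:-→d15:-→d16:-  best=H3
  ? 96.0.202.22  path d0:-→d1:-→d2:-→d3:-→d4:-→d5:-→d6:-→d7:-→d8:H3→d9:-→d10:-→d11:-→d12:-→d13:-→d14:-→d15:-→d16:-→d17:-→d18:-→d19:-→d20:-→d21:-→d22:-→d23:H2→d24:-  best=H2
  + 91.71.166.0/24 (H3) depth=24
  del 96.0.202.0/23 (clear depth 23)
  ? 96.0.0.10  path d0:-→d1:-→d2:-→d3:-→d4:-→d5:-→d6:-→d7:-→d8:H3→d9:-→d10:-→d11:-→d12:-→d13:-→d14:-→d15:-→d16:-  best=H3
  ? 91.71.166.65  path d0:-→d1:-→d2:-→d3:-→d4:-→d5:-→d6:-→d7:-→d8:-→d9:-→d10:-→d11:-→d12:-→d13:-→d14:-→d15:-→d16:-→d17:-→d18:-→d19:-→d20:-→d21:-→d22:-→d23:-→d24:H3→d25:-→d26:-→d27:-→d28:H6  best=H6
  ? 91.71.166.64  path d0:-→d1:-→d2:-→d3:-→d4:-→d5:-→d6:-→d7:-→d8:-→d9:-→d10:-→d11:-→d12:-→d13:-→d14:-→d15:-→d16:-→d17:-→d18:-→d19:-→d20:-→d21:-→d22:-→d23:-→d24:H3→d25:-→d26:-→d27:-→d28:H6  best=H6
  ? 220.105.141.82  path d0:-  best=no-route
  + 91.68.0.0/14 (H2) depth=14
  + 91.71.160.0/20 (H2) depth=20
  + 96.0.0.0/9 (H2) depth=9
  + 96.0.202.224/28 (H2) depth=28
  del 96.0.202.224/28 (clear depth 28)
  + 96.0.0.0/16 (H2) depth=16
  ? 91.71.166.64  path d0:-→d1:-→d2:-→d3:-→d4:-→d5:-→d6:-→d7:-→d8:-→d9:-→d10:-→d11:-→d12:-→d13:-→d14:H2→d15:-→d16:-→d17:-→d18:-→d19:-→d20:H2→d21:-→d22:-→d23:-→d24:H3→d25:-→d26:-→d27:-→d28:H6  best=H6
  + 0.0.0.0/0 (H5) depth=0
  + 91.71.0.0/16 (H2) depth=16
  ? 48.22.230.96  path d0:H5→d1:-  best=H5
  + 90.0.0.0/7 (H5) depth=7
  ? 96.0.0.7  path d0:H5→d1:-→d2:-→d3:-→d4:-→d5:-→d6:-→d7:-→d8:H3→d9:H2→d10:-→d11:-→d12:-→d13:-→d14:-→d15:-→d16:H2  best=H2
  del 91.71.166.64/28 (clear depth 28)
  + 91.64.0.0/12 (H1) depth=12
  + 0.0.0.0/0 (H0) depth=0
  ? 91.71.163.19  path d0:H0→d1:-→d2:-→d3:-→d4:-→d5:-→d6:-→d7:H5→d8:-→d9:-→d10:-→d11:-→d12:H1→d13:-→d14:H2→d15:-→d16:H2→d17:-→d18:-→d19:-→d20:H2→d21:-  best=H2
  ? 96.0.0.0  path d0:H0→d1:-→d2:-→d3:-→d4:-→d5:-→d6:-→d7:-→d8:H3→d9:H2→d10:-→d11:-→d12:-→d13:-→d14:-→d15:-→d16:H2  best=H2
  ? 91.71.0.0  path d0:H0→d1:-→d2:-→d3:-→d4:-→d5:-→d6:-→d7:H5→d8:-→d9:-→d10:-→d11:-→d12:H1→d13:-→d14:H2→d15:-→d16:H2  best=H2
  ? 26.166.193.143  path d0:H0→d1:-  best=H0
  + 96.0.192.0/20 (H6) depth=20
  + 96.0.0.0/10 (H2) depth=10
  + 96.0.192.0/18 (H3) depth=18
  + 96.0.0.0/12 (H1) depth=12
  + 91.71.0.0/16 (H2) depth=16
  ? 91.68.12.58  path d0:H0→d1:-→d2:-→d3:-→d4:-→d5:-→d6:-→d7:H5→d8:-→d9:-→d10:-→d11:-→d12:H1→d13:-→d14:H2  best=H2

== LOOKUPS ==
["H3","H2","H3","H6","H6","no-route","H6","H5","H2","H2","H2","H2","H0","H2"]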